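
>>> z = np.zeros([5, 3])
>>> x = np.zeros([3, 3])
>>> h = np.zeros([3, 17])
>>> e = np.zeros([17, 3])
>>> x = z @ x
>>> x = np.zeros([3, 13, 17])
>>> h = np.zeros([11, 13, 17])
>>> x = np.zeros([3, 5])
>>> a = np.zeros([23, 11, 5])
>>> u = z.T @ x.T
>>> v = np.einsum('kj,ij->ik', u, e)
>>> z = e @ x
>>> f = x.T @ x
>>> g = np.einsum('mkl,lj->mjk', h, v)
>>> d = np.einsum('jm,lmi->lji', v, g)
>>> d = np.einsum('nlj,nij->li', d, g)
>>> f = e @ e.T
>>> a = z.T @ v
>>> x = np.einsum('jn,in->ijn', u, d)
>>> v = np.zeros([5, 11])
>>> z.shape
(17, 5)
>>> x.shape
(17, 3, 3)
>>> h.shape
(11, 13, 17)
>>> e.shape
(17, 3)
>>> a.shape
(5, 3)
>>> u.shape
(3, 3)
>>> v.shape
(5, 11)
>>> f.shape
(17, 17)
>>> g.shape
(11, 3, 13)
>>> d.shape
(17, 3)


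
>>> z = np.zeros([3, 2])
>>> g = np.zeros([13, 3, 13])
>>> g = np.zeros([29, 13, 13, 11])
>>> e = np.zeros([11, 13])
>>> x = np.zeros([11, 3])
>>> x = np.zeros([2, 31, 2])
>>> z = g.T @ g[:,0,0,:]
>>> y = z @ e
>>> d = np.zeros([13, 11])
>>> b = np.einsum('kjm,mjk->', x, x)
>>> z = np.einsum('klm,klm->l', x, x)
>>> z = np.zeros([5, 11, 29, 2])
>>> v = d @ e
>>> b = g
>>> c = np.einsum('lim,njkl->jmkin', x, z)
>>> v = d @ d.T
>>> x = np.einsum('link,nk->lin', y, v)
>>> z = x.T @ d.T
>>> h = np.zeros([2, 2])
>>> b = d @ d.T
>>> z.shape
(13, 13, 13)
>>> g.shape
(29, 13, 13, 11)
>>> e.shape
(11, 13)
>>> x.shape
(11, 13, 13)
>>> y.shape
(11, 13, 13, 13)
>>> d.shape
(13, 11)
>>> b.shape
(13, 13)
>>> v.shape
(13, 13)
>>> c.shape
(11, 2, 29, 31, 5)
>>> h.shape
(2, 2)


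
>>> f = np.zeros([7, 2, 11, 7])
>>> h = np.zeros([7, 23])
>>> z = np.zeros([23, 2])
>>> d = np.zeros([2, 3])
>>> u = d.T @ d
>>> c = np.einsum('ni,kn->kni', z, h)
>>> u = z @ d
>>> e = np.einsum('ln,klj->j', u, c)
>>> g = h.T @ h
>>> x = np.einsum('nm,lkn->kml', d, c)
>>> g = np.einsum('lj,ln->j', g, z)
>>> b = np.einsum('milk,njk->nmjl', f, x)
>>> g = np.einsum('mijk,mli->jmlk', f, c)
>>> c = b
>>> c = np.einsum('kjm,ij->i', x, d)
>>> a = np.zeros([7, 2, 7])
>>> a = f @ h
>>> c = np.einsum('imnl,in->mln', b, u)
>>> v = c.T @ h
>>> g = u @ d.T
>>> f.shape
(7, 2, 11, 7)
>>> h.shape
(7, 23)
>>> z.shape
(23, 2)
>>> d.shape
(2, 3)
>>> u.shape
(23, 3)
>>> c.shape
(7, 11, 3)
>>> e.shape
(2,)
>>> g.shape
(23, 2)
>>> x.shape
(23, 3, 7)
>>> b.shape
(23, 7, 3, 11)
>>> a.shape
(7, 2, 11, 23)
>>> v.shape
(3, 11, 23)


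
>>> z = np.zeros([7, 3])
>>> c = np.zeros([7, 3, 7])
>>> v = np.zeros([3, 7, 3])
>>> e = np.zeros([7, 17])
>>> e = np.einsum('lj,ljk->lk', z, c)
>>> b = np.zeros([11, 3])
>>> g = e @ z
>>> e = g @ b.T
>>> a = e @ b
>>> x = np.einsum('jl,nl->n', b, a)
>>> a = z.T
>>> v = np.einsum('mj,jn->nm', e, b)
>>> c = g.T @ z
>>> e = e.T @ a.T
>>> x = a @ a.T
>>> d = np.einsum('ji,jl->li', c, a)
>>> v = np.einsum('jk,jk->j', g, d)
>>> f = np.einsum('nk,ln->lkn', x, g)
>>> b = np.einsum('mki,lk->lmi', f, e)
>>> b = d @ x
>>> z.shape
(7, 3)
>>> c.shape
(3, 3)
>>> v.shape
(7,)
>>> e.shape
(11, 3)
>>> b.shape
(7, 3)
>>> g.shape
(7, 3)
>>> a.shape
(3, 7)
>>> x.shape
(3, 3)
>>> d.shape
(7, 3)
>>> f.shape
(7, 3, 3)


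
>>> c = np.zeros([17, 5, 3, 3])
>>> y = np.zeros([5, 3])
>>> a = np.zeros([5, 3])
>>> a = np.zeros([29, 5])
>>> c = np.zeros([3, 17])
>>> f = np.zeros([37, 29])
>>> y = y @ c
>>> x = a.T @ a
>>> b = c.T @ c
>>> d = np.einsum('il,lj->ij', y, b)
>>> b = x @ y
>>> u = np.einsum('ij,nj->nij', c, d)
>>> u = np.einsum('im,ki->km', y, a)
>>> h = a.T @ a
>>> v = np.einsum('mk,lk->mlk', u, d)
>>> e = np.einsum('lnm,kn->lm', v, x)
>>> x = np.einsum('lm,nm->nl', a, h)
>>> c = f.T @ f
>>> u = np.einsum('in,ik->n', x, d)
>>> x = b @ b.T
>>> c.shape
(29, 29)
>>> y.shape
(5, 17)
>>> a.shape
(29, 5)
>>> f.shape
(37, 29)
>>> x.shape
(5, 5)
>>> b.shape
(5, 17)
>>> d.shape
(5, 17)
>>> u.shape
(29,)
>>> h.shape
(5, 5)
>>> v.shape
(29, 5, 17)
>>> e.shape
(29, 17)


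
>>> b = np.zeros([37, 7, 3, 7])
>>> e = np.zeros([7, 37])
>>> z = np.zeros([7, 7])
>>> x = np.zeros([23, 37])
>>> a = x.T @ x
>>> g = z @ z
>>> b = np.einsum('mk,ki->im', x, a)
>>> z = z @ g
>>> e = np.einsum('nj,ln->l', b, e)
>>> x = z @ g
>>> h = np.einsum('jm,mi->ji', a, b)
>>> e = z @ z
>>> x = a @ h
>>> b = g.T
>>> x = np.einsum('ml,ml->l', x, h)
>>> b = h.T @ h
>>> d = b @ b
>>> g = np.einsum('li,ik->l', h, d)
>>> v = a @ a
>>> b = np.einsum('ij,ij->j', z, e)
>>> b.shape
(7,)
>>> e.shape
(7, 7)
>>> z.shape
(7, 7)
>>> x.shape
(23,)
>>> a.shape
(37, 37)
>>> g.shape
(37,)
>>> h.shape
(37, 23)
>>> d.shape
(23, 23)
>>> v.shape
(37, 37)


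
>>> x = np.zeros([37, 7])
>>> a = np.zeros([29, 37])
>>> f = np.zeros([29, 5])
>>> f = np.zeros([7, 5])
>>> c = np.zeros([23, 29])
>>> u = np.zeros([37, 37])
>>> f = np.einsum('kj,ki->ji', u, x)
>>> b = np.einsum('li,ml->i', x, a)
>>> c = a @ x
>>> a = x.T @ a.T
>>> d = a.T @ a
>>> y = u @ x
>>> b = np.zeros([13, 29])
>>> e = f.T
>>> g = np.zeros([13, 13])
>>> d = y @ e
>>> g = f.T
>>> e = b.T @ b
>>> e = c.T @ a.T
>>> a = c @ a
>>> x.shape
(37, 7)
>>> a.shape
(29, 29)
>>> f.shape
(37, 7)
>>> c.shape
(29, 7)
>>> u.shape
(37, 37)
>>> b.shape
(13, 29)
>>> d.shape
(37, 37)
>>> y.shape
(37, 7)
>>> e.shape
(7, 7)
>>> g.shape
(7, 37)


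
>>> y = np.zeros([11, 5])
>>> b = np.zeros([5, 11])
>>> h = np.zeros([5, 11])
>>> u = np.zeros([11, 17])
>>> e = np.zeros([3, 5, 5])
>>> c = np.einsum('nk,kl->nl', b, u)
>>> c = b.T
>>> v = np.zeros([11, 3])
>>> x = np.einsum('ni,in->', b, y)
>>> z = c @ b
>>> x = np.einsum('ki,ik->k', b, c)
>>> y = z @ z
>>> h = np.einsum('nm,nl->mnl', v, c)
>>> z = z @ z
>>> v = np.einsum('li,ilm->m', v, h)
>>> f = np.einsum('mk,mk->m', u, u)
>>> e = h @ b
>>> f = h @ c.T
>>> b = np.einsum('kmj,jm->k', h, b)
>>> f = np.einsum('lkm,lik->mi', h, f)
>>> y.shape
(11, 11)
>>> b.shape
(3,)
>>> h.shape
(3, 11, 5)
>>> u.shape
(11, 17)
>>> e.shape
(3, 11, 11)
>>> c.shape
(11, 5)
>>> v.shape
(5,)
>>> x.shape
(5,)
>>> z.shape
(11, 11)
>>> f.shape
(5, 11)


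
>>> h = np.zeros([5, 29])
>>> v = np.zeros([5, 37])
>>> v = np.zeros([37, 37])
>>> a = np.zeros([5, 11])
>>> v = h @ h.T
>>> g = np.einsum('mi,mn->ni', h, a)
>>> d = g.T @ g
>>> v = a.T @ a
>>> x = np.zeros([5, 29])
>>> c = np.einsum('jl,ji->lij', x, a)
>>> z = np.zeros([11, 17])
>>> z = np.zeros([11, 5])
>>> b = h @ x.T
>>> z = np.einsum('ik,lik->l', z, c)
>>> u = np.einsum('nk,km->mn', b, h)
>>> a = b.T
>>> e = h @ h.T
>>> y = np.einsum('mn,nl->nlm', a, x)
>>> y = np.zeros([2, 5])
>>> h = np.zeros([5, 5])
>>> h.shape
(5, 5)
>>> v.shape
(11, 11)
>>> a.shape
(5, 5)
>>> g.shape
(11, 29)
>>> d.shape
(29, 29)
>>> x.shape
(5, 29)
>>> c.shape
(29, 11, 5)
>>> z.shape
(29,)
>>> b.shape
(5, 5)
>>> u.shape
(29, 5)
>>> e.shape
(5, 5)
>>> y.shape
(2, 5)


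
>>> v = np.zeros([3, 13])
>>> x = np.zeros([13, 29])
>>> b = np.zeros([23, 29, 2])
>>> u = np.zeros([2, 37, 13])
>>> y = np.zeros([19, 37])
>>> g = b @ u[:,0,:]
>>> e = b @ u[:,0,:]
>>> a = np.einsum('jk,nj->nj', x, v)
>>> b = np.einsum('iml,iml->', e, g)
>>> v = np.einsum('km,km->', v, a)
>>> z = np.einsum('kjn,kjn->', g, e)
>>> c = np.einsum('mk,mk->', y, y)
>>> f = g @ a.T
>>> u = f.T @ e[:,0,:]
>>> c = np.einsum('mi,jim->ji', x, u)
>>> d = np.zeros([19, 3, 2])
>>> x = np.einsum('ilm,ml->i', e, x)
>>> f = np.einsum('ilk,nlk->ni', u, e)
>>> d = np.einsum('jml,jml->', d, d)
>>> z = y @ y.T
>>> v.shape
()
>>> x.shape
(23,)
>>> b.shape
()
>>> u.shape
(3, 29, 13)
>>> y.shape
(19, 37)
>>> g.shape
(23, 29, 13)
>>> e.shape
(23, 29, 13)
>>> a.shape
(3, 13)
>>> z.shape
(19, 19)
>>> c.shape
(3, 29)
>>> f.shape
(23, 3)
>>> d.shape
()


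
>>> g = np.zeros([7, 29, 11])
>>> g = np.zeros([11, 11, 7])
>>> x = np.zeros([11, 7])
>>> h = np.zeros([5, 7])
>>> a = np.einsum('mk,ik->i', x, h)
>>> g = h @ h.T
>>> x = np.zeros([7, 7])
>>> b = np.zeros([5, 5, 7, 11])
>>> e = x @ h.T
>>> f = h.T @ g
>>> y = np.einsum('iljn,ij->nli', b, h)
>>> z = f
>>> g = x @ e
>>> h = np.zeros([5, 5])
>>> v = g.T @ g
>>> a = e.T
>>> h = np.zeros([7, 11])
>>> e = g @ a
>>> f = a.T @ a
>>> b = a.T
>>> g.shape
(7, 5)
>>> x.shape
(7, 7)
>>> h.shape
(7, 11)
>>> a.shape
(5, 7)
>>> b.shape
(7, 5)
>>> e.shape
(7, 7)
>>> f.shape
(7, 7)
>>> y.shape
(11, 5, 5)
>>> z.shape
(7, 5)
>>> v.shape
(5, 5)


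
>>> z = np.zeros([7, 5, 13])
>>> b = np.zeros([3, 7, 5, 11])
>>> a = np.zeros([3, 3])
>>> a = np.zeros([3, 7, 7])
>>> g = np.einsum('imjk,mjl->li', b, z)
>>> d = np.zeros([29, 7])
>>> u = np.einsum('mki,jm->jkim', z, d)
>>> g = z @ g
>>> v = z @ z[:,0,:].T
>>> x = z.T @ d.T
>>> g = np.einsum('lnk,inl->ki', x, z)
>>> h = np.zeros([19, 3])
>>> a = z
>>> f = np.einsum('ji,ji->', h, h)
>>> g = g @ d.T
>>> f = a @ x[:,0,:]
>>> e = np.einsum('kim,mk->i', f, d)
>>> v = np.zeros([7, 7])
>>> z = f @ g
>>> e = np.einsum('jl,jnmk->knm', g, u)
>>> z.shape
(7, 5, 29)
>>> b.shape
(3, 7, 5, 11)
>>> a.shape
(7, 5, 13)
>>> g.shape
(29, 29)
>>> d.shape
(29, 7)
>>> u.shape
(29, 5, 13, 7)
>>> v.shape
(7, 7)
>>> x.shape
(13, 5, 29)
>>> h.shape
(19, 3)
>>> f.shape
(7, 5, 29)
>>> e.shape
(7, 5, 13)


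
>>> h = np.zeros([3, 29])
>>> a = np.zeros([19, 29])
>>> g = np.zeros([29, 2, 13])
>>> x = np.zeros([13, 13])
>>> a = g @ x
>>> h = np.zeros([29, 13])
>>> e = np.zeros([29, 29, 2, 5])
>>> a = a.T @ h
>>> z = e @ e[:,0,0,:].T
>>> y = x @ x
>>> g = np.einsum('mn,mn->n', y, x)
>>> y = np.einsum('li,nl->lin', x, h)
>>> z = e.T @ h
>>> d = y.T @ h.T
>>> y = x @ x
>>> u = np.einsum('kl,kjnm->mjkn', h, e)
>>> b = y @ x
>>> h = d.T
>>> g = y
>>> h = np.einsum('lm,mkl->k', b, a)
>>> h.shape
(2,)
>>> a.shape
(13, 2, 13)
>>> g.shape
(13, 13)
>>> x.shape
(13, 13)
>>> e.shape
(29, 29, 2, 5)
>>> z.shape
(5, 2, 29, 13)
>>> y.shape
(13, 13)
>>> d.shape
(29, 13, 29)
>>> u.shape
(5, 29, 29, 2)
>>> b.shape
(13, 13)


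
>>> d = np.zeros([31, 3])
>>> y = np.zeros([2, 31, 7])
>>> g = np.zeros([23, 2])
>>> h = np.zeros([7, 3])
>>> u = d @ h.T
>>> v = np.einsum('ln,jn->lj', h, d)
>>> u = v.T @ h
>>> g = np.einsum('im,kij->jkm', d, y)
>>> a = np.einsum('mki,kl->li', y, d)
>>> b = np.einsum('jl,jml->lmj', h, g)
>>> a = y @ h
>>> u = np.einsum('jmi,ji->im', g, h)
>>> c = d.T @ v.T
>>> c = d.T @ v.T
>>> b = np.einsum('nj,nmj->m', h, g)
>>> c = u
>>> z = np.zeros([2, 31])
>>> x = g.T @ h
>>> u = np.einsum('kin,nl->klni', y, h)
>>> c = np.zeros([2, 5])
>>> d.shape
(31, 3)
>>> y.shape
(2, 31, 7)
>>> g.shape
(7, 2, 3)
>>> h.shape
(7, 3)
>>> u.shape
(2, 3, 7, 31)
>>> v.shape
(7, 31)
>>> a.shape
(2, 31, 3)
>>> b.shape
(2,)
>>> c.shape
(2, 5)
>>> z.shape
(2, 31)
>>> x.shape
(3, 2, 3)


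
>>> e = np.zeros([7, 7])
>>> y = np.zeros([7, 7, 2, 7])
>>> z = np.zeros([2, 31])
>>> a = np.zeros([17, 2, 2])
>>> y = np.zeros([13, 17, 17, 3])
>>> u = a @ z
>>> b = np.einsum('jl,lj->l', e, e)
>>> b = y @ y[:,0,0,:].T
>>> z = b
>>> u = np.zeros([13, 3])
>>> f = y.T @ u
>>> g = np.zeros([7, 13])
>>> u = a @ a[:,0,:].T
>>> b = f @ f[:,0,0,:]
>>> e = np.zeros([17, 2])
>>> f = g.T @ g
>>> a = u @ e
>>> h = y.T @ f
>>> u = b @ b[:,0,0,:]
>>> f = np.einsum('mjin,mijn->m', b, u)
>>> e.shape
(17, 2)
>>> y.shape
(13, 17, 17, 3)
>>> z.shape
(13, 17, 17, 13)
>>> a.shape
(17, 2, 2)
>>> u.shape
(3, 17, 17, 3)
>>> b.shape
(3, 17, 17, 3)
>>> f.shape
(3,)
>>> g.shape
(7, 13)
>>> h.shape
(3, 17, 17, 13)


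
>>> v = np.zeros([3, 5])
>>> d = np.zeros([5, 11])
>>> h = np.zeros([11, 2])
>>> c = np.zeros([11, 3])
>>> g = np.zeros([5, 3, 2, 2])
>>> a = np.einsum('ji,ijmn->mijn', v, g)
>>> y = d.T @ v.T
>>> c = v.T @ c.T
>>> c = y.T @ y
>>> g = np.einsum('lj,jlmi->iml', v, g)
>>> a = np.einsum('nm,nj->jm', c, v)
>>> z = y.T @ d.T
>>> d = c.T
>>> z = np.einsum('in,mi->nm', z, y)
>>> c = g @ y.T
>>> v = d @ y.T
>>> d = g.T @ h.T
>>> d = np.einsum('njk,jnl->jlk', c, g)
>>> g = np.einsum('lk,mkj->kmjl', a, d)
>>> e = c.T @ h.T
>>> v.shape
(3, 11)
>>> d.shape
(2, 3, 11)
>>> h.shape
(11, 2)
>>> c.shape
(2, 2, 11)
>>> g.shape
(3, 2, 11, 5)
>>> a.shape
(5, 3)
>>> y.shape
(11, 3)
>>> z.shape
(5, 11)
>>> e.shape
(11, 2, 11)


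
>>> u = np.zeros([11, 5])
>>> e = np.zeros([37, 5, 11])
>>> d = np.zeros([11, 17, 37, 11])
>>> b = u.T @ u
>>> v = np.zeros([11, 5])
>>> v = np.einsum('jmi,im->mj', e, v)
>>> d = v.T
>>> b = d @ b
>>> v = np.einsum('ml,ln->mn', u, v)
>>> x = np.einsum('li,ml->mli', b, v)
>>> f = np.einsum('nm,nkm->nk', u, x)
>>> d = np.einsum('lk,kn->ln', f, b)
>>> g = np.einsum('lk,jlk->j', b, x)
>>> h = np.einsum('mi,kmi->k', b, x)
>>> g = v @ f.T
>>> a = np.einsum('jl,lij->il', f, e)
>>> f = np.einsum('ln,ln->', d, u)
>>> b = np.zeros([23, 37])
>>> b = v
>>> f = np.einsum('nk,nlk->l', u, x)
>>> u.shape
(11, 5)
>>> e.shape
(37, 5, 11)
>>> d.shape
(11, 5)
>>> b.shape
(11, 37)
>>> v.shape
(11, 37)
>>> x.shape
(11, 37, 5)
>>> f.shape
(37,)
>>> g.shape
(11, 11)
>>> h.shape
(11,)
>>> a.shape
(5, 37)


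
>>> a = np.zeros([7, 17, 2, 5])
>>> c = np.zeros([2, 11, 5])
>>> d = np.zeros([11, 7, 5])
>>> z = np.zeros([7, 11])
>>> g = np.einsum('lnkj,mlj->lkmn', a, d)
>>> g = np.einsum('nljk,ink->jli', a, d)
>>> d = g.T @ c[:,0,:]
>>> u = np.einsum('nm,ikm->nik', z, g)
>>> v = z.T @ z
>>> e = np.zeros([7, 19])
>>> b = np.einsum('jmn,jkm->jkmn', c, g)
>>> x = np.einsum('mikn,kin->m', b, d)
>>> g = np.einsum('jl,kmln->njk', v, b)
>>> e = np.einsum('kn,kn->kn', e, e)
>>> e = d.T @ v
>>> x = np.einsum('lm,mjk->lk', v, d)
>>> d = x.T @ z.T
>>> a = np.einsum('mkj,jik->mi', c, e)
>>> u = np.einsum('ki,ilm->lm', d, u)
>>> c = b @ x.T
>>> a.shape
(2, 17)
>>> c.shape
(2, 17, 11, 11)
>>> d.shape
(5, 7)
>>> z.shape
(7, 11)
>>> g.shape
(5, 11, 2)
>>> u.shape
(2, 17)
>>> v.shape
(11, 11)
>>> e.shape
(5, 17, 11)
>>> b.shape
(2, 17, 11, 5)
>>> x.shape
(11, 5)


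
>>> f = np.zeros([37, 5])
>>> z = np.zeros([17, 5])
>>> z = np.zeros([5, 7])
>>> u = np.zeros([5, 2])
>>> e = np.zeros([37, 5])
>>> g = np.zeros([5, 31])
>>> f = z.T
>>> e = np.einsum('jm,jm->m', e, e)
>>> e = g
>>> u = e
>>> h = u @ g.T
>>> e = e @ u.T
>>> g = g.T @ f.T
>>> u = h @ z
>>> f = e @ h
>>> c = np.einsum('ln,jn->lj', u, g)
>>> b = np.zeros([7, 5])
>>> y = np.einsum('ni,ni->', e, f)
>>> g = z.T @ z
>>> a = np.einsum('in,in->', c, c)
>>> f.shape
(5, 5)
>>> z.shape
(5, 7)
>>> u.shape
(5, 7)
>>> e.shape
(5, 5)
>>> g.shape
(7, 7)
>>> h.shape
(5, 5)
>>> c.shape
(5, 31)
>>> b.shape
(7, 5)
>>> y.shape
()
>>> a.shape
()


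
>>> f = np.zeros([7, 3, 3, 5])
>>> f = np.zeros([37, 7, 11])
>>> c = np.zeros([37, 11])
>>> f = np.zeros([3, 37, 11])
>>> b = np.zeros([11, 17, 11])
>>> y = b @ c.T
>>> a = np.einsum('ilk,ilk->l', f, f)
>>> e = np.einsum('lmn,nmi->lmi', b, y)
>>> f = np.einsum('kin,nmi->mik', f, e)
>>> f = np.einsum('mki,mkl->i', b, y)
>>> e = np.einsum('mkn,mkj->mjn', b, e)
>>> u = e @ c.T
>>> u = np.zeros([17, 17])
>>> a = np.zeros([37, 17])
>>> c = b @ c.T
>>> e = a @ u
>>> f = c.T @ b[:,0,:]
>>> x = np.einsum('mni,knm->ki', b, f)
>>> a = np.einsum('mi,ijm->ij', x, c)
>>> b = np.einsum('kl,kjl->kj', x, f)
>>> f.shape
(37, 17, 11)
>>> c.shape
(11, 17, 37)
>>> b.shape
(37, 17)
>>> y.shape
(11, 17, 37)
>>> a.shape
(11, 17)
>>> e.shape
(37, 17)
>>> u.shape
(17, 17)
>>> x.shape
(37, 11)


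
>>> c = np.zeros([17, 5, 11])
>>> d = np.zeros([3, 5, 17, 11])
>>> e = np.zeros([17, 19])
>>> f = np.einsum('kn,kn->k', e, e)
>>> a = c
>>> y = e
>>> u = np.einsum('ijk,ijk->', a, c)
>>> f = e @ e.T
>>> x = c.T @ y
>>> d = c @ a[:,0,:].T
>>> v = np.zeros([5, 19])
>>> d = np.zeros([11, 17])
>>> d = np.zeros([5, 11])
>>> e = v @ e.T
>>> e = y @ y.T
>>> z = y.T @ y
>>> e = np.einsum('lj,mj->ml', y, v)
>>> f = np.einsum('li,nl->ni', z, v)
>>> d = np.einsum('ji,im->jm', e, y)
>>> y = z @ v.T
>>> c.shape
(17, 5, 11)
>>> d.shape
(5, 19)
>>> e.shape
(5, 17)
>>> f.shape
(5, 19)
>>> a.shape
(17, 5, 11)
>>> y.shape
(19, 5)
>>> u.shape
()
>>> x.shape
(11, 5, 19)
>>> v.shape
(5, 19)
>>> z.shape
(19, 19)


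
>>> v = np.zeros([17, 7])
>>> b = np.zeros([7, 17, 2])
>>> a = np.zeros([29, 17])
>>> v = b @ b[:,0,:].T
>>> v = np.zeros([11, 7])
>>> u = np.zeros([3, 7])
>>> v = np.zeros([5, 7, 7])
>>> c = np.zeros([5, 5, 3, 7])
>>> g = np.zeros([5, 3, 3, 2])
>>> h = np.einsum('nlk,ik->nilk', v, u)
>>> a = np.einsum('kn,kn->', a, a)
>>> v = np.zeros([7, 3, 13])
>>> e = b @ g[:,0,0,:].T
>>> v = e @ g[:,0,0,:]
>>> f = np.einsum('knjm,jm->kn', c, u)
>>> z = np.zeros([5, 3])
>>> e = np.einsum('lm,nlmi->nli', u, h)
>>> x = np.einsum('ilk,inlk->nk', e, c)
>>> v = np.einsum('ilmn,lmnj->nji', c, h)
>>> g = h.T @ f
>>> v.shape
(7, 7, 5)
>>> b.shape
(7, 17, 2)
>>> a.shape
()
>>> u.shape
(3, 7)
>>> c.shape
(5, 5, 3, 7)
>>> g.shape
(7, 7, 3, 5)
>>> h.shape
(5, 3, 7, 7)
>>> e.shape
(5, 3, 7)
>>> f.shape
(5, 5)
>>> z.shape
(5, 3)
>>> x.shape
(5, 7)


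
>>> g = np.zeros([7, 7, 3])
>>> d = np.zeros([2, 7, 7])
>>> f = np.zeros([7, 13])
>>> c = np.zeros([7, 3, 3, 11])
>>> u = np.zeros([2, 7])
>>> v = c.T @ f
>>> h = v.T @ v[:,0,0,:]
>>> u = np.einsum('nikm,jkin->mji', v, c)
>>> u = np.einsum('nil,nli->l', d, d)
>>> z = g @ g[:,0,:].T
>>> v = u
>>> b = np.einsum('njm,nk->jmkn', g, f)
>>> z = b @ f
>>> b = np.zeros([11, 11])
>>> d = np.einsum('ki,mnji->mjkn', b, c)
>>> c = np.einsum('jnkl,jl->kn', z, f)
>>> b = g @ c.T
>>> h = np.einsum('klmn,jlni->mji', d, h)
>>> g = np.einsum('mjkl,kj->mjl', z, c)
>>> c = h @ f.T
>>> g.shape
(7, 3, 13)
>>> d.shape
(7, 3, 11, 3)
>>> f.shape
(7, 13)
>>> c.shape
(11, 13, 7)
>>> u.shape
(7,)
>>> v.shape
(7,)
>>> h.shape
(11, 13, 13)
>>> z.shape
(7, 3, 13, 13)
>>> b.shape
(7, 7, 13)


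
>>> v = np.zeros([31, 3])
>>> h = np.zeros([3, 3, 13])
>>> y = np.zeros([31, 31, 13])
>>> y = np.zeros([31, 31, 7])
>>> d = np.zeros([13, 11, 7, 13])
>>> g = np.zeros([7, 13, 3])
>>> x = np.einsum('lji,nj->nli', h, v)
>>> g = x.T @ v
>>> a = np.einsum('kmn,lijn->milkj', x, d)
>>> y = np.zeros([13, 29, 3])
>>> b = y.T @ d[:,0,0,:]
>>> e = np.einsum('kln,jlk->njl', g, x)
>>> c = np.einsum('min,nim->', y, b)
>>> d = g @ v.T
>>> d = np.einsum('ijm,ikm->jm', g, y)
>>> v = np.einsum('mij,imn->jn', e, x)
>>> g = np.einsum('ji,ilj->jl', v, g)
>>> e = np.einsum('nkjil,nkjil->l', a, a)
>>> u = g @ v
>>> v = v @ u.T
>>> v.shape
(3, 3)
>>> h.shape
(3, 3, 13)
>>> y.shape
(13, 29, 3)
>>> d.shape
(3, 3)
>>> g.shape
(3, 3)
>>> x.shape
(31, 3, 13)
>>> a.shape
(3, 11, 13, 31, 7)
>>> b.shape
(3, 29, 13)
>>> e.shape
(7,)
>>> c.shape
()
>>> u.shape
(3, 13)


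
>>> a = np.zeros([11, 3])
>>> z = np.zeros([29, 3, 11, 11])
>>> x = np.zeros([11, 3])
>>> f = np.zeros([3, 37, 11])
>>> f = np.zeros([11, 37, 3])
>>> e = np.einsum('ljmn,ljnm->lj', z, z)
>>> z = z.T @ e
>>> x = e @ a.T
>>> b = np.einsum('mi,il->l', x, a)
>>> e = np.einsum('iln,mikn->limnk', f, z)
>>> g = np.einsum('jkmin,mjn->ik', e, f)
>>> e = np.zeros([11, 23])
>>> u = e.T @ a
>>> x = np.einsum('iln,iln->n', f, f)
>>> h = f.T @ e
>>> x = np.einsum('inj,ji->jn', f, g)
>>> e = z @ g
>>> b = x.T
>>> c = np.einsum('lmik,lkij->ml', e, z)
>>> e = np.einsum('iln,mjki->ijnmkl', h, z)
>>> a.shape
(11, 3)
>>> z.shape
(11, 11, 3, 3)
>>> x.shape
(3, 37)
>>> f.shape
(11, 37, 3)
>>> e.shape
(3, 11, 23, 11, 3, 37)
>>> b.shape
(37, 3)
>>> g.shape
(3, 11)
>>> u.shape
(23, 3)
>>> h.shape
(3, 37, 23)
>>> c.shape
(11, 11)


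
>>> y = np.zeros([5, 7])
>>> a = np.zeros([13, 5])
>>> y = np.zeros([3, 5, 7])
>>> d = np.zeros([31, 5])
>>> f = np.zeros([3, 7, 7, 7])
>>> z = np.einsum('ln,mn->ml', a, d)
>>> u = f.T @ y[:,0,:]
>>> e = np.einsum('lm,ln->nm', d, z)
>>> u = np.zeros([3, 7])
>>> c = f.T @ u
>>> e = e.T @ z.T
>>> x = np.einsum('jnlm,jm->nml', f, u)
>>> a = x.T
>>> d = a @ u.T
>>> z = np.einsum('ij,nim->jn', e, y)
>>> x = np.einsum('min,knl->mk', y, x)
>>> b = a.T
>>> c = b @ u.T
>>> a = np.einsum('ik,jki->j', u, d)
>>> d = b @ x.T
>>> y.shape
(3, 5, 7)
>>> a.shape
(7,)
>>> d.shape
(7, 7, 3)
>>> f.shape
(3, 7, 7, 7)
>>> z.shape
(31, 3)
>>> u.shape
(3, 7)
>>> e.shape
(5, 31)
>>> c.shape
(7, 7, 3)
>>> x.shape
(3, 7)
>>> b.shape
(7, 7, 7)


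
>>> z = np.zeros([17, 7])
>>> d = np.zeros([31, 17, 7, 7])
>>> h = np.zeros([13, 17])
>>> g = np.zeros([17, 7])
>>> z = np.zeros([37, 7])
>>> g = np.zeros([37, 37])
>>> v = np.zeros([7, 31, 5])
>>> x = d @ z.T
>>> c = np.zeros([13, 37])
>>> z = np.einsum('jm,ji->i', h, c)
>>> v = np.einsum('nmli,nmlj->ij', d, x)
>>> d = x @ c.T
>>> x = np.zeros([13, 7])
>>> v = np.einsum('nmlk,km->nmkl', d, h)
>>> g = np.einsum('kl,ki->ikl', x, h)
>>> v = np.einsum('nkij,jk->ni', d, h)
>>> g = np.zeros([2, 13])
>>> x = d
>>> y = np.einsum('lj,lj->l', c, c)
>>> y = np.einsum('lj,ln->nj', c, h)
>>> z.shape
(37,)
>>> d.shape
(31, 17, 7, 13)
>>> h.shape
(13, 17)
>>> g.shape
(2, 13)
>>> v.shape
(31, 7)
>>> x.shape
(31, 17, 7, 13)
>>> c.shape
(13, 37)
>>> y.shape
(17, 37)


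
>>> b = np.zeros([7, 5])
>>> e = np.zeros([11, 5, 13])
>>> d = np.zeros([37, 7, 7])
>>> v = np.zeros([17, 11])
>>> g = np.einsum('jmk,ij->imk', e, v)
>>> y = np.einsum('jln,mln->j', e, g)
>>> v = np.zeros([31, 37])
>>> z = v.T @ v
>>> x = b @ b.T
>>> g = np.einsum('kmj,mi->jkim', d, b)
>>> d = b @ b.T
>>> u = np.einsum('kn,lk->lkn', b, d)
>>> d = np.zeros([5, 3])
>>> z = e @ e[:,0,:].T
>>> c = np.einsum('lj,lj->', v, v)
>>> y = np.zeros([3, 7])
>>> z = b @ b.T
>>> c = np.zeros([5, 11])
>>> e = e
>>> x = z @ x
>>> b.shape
(7, 5)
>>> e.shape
(11, 5, 13)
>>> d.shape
(5, 3)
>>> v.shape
(31, 37)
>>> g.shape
(7, 37, 5, 7)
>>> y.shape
(3, 7)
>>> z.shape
(7, 7)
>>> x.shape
(7, 7)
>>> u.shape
(7, 7, 5)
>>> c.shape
(5, 11)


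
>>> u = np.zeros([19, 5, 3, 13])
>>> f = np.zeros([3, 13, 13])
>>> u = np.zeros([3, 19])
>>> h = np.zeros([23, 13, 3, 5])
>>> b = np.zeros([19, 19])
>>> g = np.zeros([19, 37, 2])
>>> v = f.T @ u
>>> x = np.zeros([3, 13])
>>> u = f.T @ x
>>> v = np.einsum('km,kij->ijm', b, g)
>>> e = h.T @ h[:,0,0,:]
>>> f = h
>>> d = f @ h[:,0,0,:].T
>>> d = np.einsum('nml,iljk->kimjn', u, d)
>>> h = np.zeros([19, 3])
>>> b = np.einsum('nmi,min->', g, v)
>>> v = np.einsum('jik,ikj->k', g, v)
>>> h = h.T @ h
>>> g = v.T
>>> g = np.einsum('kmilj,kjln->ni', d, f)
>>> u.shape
(13, 13, 13)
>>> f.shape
(23, 13, 3, 5)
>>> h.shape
(3, 3)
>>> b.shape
()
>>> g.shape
(5, 13)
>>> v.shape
(2,)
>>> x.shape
(3, 13)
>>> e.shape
(5, 3, 13, 5)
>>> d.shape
(23, 23, 13, 3, 13)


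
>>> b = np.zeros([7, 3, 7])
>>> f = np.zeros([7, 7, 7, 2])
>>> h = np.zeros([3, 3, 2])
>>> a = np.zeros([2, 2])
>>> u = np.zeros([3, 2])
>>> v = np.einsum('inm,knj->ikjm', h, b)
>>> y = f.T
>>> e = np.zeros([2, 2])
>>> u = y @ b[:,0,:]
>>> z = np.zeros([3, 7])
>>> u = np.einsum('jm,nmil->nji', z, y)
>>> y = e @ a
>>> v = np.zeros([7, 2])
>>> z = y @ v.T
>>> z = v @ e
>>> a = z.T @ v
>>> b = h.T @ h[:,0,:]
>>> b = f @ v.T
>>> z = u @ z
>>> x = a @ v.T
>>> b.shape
(7, 7, 7, 7)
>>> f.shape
(7, 7, 7, 2)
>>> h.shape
(3, 3, 2)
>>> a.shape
(2, 2)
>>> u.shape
(2, 3, 7)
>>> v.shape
(7, 2)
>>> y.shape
(2, 2)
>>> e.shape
(2, 2)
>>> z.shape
(2, 3, 2)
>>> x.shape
(2, 7)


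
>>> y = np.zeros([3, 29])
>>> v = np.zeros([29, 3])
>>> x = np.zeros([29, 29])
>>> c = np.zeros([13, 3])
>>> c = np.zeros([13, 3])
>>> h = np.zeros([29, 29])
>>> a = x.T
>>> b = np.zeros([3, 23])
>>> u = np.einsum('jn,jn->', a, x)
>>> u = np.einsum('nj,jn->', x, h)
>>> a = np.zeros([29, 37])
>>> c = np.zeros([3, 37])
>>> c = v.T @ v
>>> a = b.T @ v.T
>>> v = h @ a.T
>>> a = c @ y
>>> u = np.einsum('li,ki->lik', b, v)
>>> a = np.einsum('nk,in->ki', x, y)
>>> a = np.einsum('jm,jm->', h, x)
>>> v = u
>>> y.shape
(3, 29)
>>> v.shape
(3, 23, 29)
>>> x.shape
(29, 29)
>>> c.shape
(3, 3)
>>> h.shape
(29, 29)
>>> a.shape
()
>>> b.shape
(3, 23)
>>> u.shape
(3, 23, 29)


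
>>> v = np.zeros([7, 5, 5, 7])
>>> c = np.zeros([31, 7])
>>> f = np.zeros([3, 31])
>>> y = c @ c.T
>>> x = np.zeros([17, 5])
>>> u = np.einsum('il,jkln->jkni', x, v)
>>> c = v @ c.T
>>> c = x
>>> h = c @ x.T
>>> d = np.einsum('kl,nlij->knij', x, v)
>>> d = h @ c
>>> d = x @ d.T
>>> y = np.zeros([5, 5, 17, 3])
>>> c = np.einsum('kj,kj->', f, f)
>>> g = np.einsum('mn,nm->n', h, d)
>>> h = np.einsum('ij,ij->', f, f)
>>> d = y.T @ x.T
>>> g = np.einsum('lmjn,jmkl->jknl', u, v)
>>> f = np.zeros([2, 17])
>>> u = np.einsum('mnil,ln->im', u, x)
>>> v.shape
(7, 5, 5, 7)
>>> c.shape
()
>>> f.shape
(2, 17)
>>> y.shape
(5, 5, 17, 3)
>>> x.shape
(17, 5)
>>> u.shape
(7, 7)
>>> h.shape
()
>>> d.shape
(3, 17, 5, 17)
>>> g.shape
(7, 5, 17, 7)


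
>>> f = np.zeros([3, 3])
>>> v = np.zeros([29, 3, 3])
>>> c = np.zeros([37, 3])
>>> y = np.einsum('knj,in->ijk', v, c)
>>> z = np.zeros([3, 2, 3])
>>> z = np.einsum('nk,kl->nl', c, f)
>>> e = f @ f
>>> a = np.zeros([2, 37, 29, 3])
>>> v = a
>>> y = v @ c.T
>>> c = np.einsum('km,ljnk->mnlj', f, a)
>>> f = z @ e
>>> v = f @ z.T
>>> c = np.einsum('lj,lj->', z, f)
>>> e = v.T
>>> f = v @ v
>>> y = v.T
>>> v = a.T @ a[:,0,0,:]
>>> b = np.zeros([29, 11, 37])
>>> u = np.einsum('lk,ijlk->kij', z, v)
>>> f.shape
(37, 37)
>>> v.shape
(3, 29, 37, 3)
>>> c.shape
()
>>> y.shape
(37, 37)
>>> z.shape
(37, 3)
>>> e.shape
(37, 37)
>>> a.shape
(2, 37, 29, 3)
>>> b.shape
(29, 11, 37)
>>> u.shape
(3, 3, 29)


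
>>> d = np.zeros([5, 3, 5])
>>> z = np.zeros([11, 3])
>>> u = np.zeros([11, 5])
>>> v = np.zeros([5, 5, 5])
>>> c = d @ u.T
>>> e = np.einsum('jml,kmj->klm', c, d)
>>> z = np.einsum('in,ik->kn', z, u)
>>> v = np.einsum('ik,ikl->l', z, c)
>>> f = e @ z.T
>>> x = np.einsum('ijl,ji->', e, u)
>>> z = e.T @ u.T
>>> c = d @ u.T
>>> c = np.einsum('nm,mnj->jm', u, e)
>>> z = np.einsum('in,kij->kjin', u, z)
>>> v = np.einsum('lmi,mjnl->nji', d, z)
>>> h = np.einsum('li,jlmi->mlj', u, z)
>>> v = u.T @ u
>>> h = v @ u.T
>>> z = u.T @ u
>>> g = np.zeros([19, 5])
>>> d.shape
(5, 3, 5)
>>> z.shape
(5, 5)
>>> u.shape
(11, 5)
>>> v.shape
(5, 5)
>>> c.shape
(3, 5)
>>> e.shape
(5, 11, 3)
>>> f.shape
(5, 11, 5)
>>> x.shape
()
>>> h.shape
(5, 11)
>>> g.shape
(19, 5)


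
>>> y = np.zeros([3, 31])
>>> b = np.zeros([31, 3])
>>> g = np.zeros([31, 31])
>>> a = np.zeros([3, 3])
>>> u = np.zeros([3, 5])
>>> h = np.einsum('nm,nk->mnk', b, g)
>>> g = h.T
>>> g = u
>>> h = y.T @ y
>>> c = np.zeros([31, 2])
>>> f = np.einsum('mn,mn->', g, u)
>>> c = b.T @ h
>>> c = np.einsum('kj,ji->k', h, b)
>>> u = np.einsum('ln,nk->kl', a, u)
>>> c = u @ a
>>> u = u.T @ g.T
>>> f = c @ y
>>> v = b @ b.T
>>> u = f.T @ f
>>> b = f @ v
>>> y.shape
(3, 31)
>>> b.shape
(5, 31)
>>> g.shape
(3, 5)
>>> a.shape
(3, 3)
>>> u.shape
(31, 31)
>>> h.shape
(31, 31)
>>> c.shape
(5, 3)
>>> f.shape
(5, 31)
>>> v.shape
(31, 31)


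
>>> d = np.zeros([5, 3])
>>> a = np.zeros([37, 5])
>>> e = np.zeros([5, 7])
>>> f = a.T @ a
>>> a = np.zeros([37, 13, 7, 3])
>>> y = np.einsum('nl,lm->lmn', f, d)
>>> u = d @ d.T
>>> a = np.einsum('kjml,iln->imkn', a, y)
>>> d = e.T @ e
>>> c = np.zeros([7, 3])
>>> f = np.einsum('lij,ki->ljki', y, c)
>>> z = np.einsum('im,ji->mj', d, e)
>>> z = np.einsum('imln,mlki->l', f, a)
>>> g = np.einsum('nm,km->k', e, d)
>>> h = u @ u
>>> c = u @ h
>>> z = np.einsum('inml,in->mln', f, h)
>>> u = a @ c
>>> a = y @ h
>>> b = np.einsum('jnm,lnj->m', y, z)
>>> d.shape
(7, 7)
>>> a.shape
(5, 3, 5)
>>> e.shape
(5, 7)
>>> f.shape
(5, 5, 7, 3)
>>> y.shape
(5, 3, 5)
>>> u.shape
(5, 7, 37, 5)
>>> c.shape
(5, 5)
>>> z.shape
(7, 3, 5)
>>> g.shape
(7,)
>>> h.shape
(5, 5)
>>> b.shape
(5,)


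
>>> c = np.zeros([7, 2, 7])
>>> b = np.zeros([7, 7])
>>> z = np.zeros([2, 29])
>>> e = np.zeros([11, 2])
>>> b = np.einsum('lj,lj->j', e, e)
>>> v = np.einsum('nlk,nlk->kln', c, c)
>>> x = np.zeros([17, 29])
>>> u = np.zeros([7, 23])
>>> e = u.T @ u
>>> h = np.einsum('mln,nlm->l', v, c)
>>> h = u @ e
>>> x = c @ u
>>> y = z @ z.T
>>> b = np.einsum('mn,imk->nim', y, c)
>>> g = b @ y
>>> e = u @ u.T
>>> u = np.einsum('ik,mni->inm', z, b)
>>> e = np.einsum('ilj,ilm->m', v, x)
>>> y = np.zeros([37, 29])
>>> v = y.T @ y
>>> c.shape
(7, 2, 7)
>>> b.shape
(2, 7, 2)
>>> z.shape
(2, 29)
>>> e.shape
(23,)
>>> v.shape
(29, 29)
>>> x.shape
(7, 2, 23)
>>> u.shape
(2, 7, 2)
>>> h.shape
(7, 23)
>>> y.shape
(37, 29)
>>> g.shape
(2, 7, 2)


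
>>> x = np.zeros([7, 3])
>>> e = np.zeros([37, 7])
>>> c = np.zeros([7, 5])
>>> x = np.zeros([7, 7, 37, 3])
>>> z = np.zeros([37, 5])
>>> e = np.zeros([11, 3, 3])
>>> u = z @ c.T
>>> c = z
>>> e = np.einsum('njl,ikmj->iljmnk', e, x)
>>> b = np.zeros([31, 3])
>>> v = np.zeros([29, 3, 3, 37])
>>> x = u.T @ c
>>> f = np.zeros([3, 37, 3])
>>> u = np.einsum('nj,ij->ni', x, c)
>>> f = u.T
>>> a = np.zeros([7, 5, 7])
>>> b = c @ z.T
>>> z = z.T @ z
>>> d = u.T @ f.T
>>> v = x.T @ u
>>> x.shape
(7, 5)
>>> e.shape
(7, 3, 3, 37, 11, 7)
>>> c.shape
(37, 5)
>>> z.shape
(5, 5)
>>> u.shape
(7, 37)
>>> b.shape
(37, 37)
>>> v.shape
(5, 37)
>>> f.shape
(37, 7)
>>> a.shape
(7, 5, 7)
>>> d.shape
(37, 37)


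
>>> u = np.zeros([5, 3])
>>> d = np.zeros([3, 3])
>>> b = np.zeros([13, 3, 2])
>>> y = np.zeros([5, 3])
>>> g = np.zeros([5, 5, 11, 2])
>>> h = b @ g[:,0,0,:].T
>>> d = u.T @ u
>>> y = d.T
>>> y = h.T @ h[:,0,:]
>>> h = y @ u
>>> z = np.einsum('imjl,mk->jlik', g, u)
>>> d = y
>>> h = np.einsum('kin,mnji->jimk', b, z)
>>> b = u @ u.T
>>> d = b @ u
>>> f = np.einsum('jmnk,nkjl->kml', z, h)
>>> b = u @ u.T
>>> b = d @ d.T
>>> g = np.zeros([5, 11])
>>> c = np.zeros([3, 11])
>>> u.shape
(5, 3)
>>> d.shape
(5, 3)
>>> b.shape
(5, 5)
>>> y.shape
(5, 3, 5)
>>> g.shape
(5, 11)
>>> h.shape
(5, 3, 11, 13)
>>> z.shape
(11, 2, 5, 3)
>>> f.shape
(3, 2, 13)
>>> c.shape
(3, 11)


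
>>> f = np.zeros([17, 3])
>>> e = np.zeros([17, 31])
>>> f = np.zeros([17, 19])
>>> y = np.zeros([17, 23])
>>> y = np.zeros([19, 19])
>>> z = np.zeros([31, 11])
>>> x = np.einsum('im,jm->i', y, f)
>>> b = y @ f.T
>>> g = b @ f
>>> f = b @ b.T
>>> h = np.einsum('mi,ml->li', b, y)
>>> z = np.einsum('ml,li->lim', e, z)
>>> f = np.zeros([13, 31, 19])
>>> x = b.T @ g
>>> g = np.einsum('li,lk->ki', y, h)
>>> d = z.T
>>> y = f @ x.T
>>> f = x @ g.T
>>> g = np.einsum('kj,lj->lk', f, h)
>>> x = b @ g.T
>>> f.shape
(17, 17)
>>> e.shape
(17, 31)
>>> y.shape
(13, 31, 17)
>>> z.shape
(31, 11, 17)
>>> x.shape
(19, 19)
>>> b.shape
(19, 17)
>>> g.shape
(19, 17)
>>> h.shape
(19, 17)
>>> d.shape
(17, 11, 31)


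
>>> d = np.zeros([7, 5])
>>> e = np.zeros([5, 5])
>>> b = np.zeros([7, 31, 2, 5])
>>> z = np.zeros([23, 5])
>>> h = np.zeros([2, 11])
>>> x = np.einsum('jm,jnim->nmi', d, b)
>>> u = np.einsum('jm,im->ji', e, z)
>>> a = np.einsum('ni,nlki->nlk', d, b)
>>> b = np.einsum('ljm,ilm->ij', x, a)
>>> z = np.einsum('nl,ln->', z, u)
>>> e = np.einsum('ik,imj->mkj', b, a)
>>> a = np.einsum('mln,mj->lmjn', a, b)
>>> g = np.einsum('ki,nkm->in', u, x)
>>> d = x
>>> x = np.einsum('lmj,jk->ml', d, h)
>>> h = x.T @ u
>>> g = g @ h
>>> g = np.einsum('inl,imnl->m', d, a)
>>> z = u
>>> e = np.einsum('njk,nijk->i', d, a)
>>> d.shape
(31, 5, 2)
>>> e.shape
(7,)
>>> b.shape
(7, 5)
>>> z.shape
(5, 23)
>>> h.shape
(31, 23)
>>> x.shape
(5, 31)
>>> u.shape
(5, 23)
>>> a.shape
(31, 7, 5, 2)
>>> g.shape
(7,)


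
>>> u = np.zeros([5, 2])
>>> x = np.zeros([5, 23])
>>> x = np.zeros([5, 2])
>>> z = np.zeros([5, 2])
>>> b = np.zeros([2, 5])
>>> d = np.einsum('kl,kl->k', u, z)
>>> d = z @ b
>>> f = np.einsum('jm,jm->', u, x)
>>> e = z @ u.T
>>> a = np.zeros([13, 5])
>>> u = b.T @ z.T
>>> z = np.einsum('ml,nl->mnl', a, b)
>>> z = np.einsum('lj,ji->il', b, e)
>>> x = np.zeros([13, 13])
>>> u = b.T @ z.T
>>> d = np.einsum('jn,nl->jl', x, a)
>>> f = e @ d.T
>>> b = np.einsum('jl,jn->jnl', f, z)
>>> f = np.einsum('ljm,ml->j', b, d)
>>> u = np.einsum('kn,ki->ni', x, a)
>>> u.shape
(13, 5)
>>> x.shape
(13, 13)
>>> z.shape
(5, 2)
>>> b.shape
(5, 2, 13)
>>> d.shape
(13, 5)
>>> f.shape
(2,)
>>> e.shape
(5, 5)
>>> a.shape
(13, 5)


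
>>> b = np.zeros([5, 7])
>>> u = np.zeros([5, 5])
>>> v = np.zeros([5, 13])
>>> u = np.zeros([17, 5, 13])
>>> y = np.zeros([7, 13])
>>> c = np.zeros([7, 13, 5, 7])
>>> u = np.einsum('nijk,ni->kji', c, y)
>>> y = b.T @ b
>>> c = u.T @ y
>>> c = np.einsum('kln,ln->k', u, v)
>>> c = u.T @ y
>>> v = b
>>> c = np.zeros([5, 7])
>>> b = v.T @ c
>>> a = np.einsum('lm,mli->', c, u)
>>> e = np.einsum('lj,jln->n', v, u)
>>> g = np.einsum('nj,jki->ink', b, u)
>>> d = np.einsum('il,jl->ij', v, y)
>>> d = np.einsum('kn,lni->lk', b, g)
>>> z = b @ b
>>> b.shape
(7, 7)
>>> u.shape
(7, 5, 13)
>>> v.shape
(5, 7)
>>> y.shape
(7, 7)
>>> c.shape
(5, 7)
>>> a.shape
()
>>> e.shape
(13,)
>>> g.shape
(13, 7, 5)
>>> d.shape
(13, 7)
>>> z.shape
(7, 7)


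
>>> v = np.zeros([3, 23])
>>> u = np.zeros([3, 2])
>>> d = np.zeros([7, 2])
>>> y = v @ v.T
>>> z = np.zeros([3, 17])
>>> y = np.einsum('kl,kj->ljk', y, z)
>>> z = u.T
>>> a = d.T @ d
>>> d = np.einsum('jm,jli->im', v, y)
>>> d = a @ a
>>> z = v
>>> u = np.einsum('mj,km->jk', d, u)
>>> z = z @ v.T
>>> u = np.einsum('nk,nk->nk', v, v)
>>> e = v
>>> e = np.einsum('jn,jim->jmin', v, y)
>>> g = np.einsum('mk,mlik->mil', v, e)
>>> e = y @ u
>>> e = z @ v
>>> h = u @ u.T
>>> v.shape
(3, 23)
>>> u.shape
(3, 23)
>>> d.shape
(2, 2)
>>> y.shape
(3, 17, 3)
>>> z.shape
(3, 3)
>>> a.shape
(2, 2)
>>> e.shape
(3, 23)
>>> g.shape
(3, 17, 3)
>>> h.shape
(3, 3)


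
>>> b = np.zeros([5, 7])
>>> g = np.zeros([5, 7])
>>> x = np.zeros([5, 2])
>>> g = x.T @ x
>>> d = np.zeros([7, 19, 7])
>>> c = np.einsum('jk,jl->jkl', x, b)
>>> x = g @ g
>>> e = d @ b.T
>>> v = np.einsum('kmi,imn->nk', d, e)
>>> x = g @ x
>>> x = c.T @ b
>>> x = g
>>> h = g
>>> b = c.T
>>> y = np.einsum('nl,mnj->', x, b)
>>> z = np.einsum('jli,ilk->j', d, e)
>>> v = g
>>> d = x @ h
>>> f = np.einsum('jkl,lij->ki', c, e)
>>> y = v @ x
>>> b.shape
(7, 2, 5)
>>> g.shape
(2, 2)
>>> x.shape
(2, 2)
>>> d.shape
(2, 2)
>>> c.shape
(5, 2, 7)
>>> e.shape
(7, 19, 5)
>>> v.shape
(2, 2)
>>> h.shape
(2, 2)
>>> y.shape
(2, 2)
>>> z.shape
(7,)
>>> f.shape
(2, 19)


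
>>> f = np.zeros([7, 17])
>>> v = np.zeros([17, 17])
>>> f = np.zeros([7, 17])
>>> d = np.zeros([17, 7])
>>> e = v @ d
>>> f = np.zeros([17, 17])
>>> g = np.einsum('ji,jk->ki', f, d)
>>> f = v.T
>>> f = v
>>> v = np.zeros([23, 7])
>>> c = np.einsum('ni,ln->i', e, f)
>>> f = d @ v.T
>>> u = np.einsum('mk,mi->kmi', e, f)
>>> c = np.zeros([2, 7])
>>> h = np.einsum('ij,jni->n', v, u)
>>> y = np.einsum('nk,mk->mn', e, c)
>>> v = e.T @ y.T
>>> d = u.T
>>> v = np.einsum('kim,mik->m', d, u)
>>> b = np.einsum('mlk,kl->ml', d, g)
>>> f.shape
(17, 23)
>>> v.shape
(7,)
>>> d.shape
(23, 17, 7)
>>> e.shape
(17, 7)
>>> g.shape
(7, 17)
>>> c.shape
(2, 7)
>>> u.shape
(7, 17, 23)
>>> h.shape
(17,)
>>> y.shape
(2, 17)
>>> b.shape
(23, 17)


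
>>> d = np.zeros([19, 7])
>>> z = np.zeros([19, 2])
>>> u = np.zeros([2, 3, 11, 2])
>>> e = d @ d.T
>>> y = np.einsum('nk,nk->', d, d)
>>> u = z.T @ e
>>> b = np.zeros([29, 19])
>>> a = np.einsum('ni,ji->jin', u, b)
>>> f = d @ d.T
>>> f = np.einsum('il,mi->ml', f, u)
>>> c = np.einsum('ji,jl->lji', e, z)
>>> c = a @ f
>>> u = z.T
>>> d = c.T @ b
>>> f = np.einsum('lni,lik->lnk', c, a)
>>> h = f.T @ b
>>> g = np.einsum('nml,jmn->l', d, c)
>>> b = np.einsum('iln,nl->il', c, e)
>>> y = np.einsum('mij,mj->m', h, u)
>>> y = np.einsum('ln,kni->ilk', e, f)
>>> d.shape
(19, 19, 19)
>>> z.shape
(19, 2)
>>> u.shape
(2, 19)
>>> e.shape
(19, 19)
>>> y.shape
(2, 19, 29)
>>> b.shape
(29, 19)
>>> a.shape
(29, 19, 2)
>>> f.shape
(29, 19, 2)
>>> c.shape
(29, 19, 19)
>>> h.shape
(2, 19, 19)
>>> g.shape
(19,)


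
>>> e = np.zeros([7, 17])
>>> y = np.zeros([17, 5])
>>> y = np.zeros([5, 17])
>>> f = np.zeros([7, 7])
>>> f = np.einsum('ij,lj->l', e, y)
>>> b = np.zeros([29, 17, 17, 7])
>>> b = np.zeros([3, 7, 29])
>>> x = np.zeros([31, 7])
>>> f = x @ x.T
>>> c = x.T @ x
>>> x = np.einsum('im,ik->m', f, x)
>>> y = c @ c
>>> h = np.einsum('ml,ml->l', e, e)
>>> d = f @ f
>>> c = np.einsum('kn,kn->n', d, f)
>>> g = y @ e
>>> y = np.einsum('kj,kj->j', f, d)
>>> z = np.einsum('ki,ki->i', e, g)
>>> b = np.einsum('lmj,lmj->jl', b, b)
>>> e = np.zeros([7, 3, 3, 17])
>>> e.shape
(7, 3, 3, 17)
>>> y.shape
(31,)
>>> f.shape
(31, 31)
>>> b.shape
(29, 3)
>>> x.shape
(31,)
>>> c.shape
(31,)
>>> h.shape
(17,)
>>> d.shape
(31, 31)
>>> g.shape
(7, 17)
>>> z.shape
(17,)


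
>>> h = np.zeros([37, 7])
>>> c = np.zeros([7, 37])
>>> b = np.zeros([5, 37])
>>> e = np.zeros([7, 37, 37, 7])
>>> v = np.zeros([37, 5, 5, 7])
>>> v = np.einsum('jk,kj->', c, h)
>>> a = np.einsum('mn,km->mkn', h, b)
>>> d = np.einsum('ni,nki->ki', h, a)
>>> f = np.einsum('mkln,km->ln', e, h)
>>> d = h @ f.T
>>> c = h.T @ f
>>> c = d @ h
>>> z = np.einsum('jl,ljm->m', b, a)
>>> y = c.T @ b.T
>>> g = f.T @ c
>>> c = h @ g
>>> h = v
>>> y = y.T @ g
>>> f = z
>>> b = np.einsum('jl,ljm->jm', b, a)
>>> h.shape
()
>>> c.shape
(37, 7)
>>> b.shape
(5, 7)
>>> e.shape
(7, 37, 37, 7)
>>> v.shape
()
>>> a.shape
(37, 5, 7)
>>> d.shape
(37, 37)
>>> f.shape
(7,)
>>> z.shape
(7,)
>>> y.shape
(5, 7)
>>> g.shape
(7, 7)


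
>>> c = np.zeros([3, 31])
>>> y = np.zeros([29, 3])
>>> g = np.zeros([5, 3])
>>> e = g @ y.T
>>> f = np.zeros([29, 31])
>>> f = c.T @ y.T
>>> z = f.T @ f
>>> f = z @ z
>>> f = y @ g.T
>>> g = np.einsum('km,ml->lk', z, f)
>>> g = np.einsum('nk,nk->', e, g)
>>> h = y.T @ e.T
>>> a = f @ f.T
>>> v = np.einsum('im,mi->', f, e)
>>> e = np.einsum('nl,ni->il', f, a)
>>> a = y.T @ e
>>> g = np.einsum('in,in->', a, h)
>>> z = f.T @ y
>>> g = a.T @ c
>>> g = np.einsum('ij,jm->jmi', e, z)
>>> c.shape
(3, 31)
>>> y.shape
(29, 3)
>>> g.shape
(5, 3, 29)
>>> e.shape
(29, 5)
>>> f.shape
(29, 5)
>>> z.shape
(5, 3)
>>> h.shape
(3, 5)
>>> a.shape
(3, 5)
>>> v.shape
()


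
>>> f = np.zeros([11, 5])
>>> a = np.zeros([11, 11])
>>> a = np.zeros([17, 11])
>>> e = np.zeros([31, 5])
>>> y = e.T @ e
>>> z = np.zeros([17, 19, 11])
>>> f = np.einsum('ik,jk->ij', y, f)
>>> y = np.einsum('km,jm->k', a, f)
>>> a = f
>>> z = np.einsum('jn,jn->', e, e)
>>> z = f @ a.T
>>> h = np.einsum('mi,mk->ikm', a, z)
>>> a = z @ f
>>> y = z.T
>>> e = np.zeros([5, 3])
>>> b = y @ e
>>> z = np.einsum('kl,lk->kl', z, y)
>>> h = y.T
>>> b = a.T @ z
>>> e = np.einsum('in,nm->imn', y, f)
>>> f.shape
(5, 11)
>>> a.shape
(5, 11)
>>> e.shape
(5, 11, 5)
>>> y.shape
(5, 5)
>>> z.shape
(5, 5)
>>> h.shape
(5, 5)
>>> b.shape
(11, 5)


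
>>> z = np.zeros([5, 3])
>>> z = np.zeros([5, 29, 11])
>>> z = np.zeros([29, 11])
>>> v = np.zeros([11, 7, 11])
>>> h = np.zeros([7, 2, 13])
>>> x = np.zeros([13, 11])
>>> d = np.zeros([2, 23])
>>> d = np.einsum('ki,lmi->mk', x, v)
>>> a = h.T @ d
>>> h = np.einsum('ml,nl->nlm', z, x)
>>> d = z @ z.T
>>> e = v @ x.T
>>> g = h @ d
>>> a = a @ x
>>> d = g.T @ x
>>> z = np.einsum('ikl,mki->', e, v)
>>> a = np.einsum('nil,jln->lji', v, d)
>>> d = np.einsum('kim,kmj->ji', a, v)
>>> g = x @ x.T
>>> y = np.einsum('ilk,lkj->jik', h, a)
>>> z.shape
()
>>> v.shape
(11, 7, 11)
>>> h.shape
(13, 11, 29)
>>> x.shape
(13, 11)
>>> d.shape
(11, 29)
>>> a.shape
(11, 29, 7)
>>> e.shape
(11, 7, 13)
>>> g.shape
(13, 13)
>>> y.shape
(7, 13, 29)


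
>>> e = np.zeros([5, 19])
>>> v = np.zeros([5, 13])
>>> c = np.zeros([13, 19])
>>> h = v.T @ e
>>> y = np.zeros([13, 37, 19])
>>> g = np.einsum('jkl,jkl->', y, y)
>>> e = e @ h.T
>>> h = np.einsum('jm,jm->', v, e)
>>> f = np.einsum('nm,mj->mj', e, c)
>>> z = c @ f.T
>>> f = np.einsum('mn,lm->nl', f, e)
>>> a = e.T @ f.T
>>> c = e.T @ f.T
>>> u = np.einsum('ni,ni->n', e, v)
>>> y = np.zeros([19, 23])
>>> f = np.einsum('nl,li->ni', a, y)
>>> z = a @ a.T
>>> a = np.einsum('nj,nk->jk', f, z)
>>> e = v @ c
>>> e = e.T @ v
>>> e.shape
(19, 13)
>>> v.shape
(5, 13)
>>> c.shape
(13, 19)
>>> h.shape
()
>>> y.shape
(19, 23)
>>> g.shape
()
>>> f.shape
(13, 23)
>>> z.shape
(13, 13)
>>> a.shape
(23, 13)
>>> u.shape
(5,)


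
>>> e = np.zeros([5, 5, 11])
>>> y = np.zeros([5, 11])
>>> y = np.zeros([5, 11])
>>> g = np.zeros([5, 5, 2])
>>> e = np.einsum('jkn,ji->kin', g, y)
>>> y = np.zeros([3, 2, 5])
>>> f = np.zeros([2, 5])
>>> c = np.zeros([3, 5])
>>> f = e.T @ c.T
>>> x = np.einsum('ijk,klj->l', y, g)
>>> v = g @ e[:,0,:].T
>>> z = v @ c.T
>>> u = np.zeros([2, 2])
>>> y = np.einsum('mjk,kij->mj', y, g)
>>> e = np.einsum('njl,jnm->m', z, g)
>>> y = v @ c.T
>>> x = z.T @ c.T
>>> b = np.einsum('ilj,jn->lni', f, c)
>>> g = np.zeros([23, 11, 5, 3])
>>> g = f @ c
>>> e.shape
(2,)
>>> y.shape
(5, 5, 3)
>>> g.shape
(2, 11, 5)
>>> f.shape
(2, 11, 3)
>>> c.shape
(3, 5)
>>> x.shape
(3, 5, 3)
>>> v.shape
(5, 5, 5)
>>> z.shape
(5, 5, 3)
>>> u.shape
(2, 2)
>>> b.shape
(11, 5, 2)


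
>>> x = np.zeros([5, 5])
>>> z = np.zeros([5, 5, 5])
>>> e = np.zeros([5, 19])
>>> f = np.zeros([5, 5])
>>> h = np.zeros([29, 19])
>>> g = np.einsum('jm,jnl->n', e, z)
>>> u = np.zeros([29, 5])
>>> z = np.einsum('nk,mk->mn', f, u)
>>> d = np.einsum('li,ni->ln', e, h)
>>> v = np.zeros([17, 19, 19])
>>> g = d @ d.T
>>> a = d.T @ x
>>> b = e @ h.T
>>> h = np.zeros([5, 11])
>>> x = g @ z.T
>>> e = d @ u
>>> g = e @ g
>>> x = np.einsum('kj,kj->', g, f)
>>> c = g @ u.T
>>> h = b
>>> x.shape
()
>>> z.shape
(29, 5)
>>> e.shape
(5, 5)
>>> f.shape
(5, 5)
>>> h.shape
(5, 29)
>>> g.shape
(5, 5)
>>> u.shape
(29, 5)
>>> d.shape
(5, 29)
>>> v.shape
(17, 19, 19)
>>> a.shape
(29, 5)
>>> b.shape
(5, 29)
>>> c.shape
(5, 29)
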